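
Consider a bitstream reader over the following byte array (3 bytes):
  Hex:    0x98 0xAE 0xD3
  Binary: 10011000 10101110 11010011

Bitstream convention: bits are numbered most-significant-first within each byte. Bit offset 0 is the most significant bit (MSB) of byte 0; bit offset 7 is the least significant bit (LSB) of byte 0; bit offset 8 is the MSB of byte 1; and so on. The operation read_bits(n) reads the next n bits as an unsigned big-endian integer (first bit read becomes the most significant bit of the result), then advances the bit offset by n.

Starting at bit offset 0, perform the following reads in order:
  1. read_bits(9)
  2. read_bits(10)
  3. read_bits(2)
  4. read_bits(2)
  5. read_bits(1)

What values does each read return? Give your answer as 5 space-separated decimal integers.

Answer: 305 374 2 1 1

Derivation:
Read 1: bits[0:9] width=9 -> value=305 (bin 100110001); offset now 9 = byte 1 bit 1; 15 bits remain
Read 2: bits[9:19] width=10 -> value=374 (bin 0101110110); offset now 19 = byte 2 bit 3; 5 bits remain
Read 3: bits[19:21] width=2 -> value=2 (bin 10); offset now 21 = byte 2 bit 5; 3 bits remain
Read 4: bits[21:23] width=2 -> value=1 (bin 01); offset now 23 = byte 2 bit 7; 1 bits remain
Read 5: bits[23:24] width=1 -> value=1 (bin 1); offset now 24 = byte 3 bit 0; 0 bits remain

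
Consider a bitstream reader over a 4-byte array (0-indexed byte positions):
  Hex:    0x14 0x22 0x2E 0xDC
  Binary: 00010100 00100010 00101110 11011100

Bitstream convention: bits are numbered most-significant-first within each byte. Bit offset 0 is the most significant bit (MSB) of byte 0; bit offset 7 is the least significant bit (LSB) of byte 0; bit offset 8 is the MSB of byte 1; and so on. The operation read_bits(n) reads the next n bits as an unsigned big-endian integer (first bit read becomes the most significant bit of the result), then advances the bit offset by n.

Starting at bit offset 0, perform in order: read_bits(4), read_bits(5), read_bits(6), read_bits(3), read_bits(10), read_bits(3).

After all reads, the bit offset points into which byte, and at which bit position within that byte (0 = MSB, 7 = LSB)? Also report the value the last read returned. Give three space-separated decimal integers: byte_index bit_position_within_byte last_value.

Read 1: bits[0:4] width=4 -> value=1 (bin 0001); offset now 4 = byte 0 bit 4; 28 bits remain
Read 2: bits[4:9] width=5 -> value=8 (bin 01000); offset now 9 = byte 1 bit 1; 23 bits remain
Read 3: bits[9:15] width=6 -> value=17 (bin 010001); offset now 15 = byte 1 bit 7; 17 bits remain
Read 4: bits[15:18] width=3 -> value=0 (bin 000); offset now 18 = byte 2 bit 2; 14 bits remain
Read 5: bits[18:28] width=10 -> value=749 (bin 1011101101); offset now 28 = byte 3 bit 4; 4 bits remain
Read 6: bits[28:31] width=3 -> value=6 (bin 110); offset now 31 = byte 3 bit 7; 1 bits remain

Answer: 3 7 6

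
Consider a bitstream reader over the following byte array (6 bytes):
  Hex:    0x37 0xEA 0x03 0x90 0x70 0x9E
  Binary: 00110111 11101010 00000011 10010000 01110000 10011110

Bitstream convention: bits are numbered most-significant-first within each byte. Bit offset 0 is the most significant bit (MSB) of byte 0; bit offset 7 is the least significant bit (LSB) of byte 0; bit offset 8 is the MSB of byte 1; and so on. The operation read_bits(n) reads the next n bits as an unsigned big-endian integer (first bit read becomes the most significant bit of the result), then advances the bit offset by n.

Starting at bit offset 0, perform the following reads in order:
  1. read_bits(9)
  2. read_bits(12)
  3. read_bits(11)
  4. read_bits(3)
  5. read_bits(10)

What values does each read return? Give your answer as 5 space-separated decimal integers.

Read 1: bits[0:9] width=9 -> value=111 (bin 001101111); offset now 9 = byte 1 bit 1; 39 bits remain
Read 2: bits[9:21] width=12 -> value=3392 (bin 110101000000); offset now 21 = byte 2 bit 5; 27 bits remain
Read 3: bits[21:32] width=11 -> value=912 (bin 01110010000); offset now 32 = byte 4 bit 0; 16 bits remain
Read 4: bits[32:35] width=3 -> value=3 (bin 011); offset now 35 = byte 4 bit 3; 13 bits remain
Read 5: bits[35:45] width=10 -> value=531 (bin 1000010011); offset now 45 = byte 5 bit 5; 3 bits remain

Answer: 111 3392 912 3 531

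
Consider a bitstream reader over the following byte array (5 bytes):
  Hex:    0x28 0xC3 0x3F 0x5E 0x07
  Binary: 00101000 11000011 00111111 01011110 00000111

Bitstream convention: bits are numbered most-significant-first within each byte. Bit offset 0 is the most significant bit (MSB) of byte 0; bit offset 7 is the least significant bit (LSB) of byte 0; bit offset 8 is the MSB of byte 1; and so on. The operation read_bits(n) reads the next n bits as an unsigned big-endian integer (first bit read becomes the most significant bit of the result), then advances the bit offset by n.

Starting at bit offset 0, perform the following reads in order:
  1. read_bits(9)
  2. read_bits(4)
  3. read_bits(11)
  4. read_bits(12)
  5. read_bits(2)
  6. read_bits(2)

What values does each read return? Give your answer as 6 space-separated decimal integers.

Read 1: bits[0:9] width=9 -> value=81 (bin 001010001); offset now 9 = byte 1 bit 1; 31 bits remain
Read 2: bits[9:13] width=4 -> value=8 (bin 1000); offset now 13 = byte 1 bit 5; 27 bits remain
Read 3: bits[13:24] width=11 -> value=831 (bin 01100111111); offset now 24 = byte 3 bit 0; 16 bits remain
Read 4: bits[24:36] width=12 -> value=1504 (bin 010111100000); offset now 36 = byte 4 bit 4; 4 bits remain
Read 5: bits[36:38] width=2 -> value=1 (bin 01); offset now 38 = byte 4 bit 6; 2 bits remain
Read 6: bits[38:40] width=2 -> value=3 (bin 11); offset now 40 = byte 5 bit 0; 0 bits remain

Answer: 81 8 831 1504 1 3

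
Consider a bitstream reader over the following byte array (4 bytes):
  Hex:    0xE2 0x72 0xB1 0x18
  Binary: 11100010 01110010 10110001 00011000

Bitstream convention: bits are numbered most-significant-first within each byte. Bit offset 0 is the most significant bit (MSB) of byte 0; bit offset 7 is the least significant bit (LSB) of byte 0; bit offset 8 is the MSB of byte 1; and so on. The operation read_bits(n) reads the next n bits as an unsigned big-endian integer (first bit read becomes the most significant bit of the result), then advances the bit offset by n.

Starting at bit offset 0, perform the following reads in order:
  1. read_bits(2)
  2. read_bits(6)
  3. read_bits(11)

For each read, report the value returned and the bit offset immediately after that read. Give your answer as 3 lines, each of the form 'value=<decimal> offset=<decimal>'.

Answer: value=3 offset=2
value=34 offset=8
value=917 offset=19

Derivation:
Read 1: bits[0:2] width=2 -> value=3 (bin 11); offset now 2 = byte 0 bit 2; 30 bits remain
Read 2: bits[2:8] width=6 -> value=34 (bin 100010); offset now 8 = byte 1 bit 0; 24 bits remain
Read 3: bits[8:19] width=11 -> value=917 (bin 01110010101); offset now 19 = byte 2 bit 3; 13 bits remain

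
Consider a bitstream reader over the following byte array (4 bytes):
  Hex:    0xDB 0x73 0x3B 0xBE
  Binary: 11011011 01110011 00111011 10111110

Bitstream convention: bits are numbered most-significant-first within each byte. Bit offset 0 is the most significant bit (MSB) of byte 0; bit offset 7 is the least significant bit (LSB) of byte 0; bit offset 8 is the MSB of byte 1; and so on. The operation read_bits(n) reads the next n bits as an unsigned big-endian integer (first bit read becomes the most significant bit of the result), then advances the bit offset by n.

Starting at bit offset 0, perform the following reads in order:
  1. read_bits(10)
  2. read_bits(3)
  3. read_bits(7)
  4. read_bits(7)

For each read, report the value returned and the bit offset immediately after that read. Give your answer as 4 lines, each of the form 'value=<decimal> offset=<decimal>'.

Answer: value=877 offset=10
value=6 offset=13
value=51 offset=20
value=93 offset=27

Derivation:
Read 1: bits[0:10] width=10 -> value=877 (bin 1101101101); offset now 10 = byte 1 bit 2; 22 bits remain
Read 2: bits[10:13] width=3 -> value=6 (bin 110); offset now 13 = byte 1 bit 5; 19 bits remain
Read 3: bits[13:20] width=7 -> value=51 (bin 0110011); offset now 20 = byte 2 bit 4; 12 bits remain
Read 4: bits[20:27] width=7 -> value=93 (bin 1011101); offset now 27 = byte 3 bit 3; 5 bits remain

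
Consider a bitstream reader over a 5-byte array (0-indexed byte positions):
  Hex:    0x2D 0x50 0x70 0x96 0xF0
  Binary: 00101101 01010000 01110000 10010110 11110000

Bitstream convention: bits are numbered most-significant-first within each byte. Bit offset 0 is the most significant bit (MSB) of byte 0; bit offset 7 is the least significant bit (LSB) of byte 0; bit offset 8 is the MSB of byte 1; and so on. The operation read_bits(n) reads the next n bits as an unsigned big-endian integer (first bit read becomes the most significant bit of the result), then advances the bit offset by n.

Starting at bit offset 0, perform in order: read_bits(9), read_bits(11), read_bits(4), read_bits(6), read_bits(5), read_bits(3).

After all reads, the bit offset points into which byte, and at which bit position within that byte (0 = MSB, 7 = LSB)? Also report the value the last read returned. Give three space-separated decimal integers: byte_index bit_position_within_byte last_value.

Read 1: bits[0:9] width=9 -> value=90 (bin 001011010); offset now 9 = byte 1 bit 1; 31 bits remain
Read 2: bits[9:20] width=11 -> value=1287 (bin 10100000111); offset now 20 = byte 2 bit 4; 20 bits remain
Read 3: bits[20:24] width=4 -> value=0 (bin 0000); offset now 24 = byte 3 bit 0; 16 bits remain
Read 4: bits[24:30] width=6 -> value=37 (bin 100101); offset now 30 = byte 3 bit 6; 10 bits remain
Read 5: bits[30:35] width=5 -> value=23 (bin 10111); offset now 35 = byte 4 bit 3; 5 bits remain
Read 6: bits[35:38] width=3 -> value=4 (bin 100); offset now 38 = byte 4 bit 6; 2 bits remain

Answer: 4 6 4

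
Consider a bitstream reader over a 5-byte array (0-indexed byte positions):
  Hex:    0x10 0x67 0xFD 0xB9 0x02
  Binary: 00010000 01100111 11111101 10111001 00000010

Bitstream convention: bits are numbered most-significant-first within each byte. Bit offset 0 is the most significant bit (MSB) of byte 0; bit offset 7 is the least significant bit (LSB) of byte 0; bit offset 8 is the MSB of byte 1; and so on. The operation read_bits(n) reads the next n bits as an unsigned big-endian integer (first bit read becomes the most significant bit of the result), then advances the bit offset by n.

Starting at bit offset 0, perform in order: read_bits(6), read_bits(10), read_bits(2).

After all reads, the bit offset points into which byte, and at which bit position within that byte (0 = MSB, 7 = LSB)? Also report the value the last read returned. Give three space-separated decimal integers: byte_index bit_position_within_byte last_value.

Read 1: bits[0:6] width=6 -> value=4 (bin 000100); offset now 6 = byte 0 bit 6; 34 bits remain
Read 2: bits[6:16] width=10 -> value=103 (bin 0001100111); offset now 16 = byte 2 bit 0; 24 bits remain
Read 3: bits[16:18] width=2 -> value=3 (bin 11); offset now 18 = byte 2 bit 2; 22 bits remain

Answer: 2 2 3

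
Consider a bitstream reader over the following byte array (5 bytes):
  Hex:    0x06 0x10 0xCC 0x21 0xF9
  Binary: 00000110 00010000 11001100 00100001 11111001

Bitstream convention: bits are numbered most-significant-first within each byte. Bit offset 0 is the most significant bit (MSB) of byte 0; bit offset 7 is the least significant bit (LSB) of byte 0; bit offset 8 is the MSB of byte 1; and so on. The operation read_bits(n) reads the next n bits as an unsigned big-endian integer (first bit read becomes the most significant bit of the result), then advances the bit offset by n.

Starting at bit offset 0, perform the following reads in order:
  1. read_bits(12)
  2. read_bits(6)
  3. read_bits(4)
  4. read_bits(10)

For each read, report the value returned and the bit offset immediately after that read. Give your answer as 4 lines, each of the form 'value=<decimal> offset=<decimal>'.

Answer: value=97 offset=12
value=3 offset=18
value=3 offset=22
value=33 offset=32

Derivation:
Read 1: bits[0:12] width=12 -> value=97 (bin 000001100001); offset now 12 = byte 1 bit 4; 28 bits remain
Read 2: bits[12:18] width=6 -> value=3 (bin 000011); offset now 18 = byte 2 bit 2; 22 bits remain
Read 3: bits[18:22] width=4 -> value=3 (bin 0011); offset now 22 = byte 2 bit 6; 18 bits remain
Read 4: bits[22:32] width=10 -> value=33 (bin 0000100001); offset now 32 = byte 4 bit 0; 8 bits remain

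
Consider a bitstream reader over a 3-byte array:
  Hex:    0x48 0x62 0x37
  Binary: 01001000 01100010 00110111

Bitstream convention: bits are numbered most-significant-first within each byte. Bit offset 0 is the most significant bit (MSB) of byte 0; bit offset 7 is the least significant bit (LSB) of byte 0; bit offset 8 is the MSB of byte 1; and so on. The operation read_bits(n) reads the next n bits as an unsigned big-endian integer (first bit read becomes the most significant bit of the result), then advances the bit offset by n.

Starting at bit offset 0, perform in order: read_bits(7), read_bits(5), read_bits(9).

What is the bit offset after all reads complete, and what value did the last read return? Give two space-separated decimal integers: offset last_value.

Answer: 21 70

Derivation:
Read 1: bits[0:7] width=7 -> value=36 (bin 0100100); offset now 7 = byte 0 bit 7; 17 bits remain
Read 2: bits[7:12] width=5 -> value=6 (bin 00110); offset now 12 = byte 1 bit 4; 12 bits remain
Read 3: bits[12:21] width=9 -> value=70 (bin 001000110); offset now 21 = byte 2 bit 5; 3 bits remain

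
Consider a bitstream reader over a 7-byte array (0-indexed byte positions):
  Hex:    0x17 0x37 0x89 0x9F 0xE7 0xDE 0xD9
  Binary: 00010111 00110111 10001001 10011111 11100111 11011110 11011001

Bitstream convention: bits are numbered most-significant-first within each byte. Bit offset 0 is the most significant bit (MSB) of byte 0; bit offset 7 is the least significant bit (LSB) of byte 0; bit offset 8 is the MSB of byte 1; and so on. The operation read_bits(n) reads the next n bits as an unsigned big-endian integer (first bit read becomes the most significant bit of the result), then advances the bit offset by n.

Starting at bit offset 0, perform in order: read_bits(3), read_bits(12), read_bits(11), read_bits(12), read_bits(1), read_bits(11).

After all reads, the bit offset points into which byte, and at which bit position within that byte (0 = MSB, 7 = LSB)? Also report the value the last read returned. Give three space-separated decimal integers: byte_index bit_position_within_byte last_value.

Answer: 6 2 1915

Derivation:
Read 1: bits[0:3] width=3 -> value=0 (bin 000); offset now 3 = byte 0 bit 3; 53 bits remain
Read 2: bits[3:15] width=12 -> value=2971 (bin 101110011011); offset now 15 = byte 1 bit 7; 41 bits remain
Read 3: bits[15:26] width=11 -> value=1574 (bin 11000100110); offset now 26 = byte 3 bit 2; 30 bits remain
Read 4: bits[26:38] width=12 -> value=2041 (bin 011111111001); offset now 38 = byte 4 bit 6; 18 bits remain
Read 5: bits[38:39] width=1 -> value=1 (bin 1); offset now 39 = byte 4 bit 7; 17 bits remain
Read 6: bits[39:50] width=11 -> value=1915 (bin 11101111011); offset now 50 = byte 6 bit 2; 6 bits remain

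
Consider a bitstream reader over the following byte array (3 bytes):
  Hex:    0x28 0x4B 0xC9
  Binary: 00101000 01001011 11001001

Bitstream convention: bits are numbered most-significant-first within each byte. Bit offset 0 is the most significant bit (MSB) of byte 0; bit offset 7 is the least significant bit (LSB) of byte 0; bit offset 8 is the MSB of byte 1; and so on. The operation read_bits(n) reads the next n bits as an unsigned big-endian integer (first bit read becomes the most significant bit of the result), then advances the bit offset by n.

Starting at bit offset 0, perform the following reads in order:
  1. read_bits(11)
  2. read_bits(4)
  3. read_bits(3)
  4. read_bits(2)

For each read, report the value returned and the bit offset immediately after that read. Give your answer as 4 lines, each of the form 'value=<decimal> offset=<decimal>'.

Answer: value=322 offset=11
value=5 offset=15
value=7 offset=18
value=0 offset=20

Derivation:
Read 1: bits[0:11] width=11 -> value=322 (bin 00101000010); offset now 11 = byte 1 bit 3; 13 bits remain
Read 2: bits[11:15] width=4 -> value=5 (bin 0101); offset now 15 = byte 1 bit 7; 9 bits remain
Read 3: bits[15:18] width=3 -> value=7 (bin 111); offset now 18 = byte 2 bit 2; 6 bits remain
Read 4: bits[18:20] width=2 -> value=0 (bin 00); offset now 20 = byte 2 bit 4; 4 bits remain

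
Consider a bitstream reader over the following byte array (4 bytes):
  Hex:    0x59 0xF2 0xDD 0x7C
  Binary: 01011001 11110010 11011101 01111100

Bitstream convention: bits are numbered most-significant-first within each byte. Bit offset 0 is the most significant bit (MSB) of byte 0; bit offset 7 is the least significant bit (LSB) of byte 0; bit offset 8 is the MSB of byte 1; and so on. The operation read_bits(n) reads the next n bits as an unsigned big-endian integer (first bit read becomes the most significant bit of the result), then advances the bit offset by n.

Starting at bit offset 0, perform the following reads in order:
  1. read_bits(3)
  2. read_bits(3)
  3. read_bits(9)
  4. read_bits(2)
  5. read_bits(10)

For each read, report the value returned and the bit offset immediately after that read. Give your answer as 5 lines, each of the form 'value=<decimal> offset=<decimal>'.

Answer: value=2 offset=3
value=6 offset=6
value=249 offset=15
value=1 offset=17
value=747 offset=27

Derivation:
Read 1: bits[0:3] width=3 -> value=2 (bin 010); offset now 3 = byte 0 bit 3; 29 bits remain
Read 2: bits[3:6] width=3 -> value=6 (bin 110); offset now 6 = byte 0 bit 6; 26 bits remain
Read 3: bits[6:15] width=9 -> value=249 (bin 011111001); offset now 15 = byte 1 bit 7; 17 bits remain
Read 4: bits[15:17] width=2 -> value=1 (bin 01); offset now 17 = byte 2 bit 1; 15 bits remain
Read 5: bits[17:27] width=10 -> value=747 (bin 1011101011); offset now 27 = byte 3 bit 3; 5 bits remain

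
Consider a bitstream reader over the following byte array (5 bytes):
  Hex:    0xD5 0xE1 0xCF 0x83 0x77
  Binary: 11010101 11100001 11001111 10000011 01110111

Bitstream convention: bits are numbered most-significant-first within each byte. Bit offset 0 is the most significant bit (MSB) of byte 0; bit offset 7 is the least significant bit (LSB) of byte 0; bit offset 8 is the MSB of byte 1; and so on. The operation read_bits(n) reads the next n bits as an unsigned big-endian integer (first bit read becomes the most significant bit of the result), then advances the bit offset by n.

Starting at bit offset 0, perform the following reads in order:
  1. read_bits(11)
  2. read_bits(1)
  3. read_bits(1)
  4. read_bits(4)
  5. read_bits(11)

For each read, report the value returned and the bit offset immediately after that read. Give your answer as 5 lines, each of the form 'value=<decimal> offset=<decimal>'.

Read 1: bits[0:11] width=11 -> value=1711 (bin 11010101111); offset now 11 = byte 1 bit 3; 29 bits remain
Read 2: bits[11:12] width=1 -> value=0 (bin 0); offset now 12 = byte 1 bit 4; 28 bits remain
Read 3: bits[12:13] width=1 -> value=0 (bin 0); offset now 13 = byte 1 bit 5; 27 bits remain
Read 4: bits[13:17] width=4 -> value=3 (bin 0011); offset now 17 = byte 2 bit 1; 23 bits remain
Read 5: bits[17:28] width=11 -> value=1272 (bin 10011111000); offset now 28 = byte 3 bit 4; 12 bits remain

Answer: value=1711 offset=11
value=0 offset=12
value=0 offset=13
value=3 offset=17
value=1272 offset=28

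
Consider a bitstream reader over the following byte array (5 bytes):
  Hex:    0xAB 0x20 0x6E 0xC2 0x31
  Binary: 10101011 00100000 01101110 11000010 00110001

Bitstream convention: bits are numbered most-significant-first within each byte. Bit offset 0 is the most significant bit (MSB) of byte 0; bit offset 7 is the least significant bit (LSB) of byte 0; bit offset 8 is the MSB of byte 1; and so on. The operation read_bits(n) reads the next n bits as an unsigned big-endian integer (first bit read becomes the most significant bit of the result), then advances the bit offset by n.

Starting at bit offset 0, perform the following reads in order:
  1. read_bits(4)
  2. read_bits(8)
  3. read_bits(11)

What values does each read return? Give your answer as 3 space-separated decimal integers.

Answer: 10 178 55

Derivation:
Read 1: bits[0:4] width=4 -> value=10 (bin 1010); offset now 4 = byte 0 bit 4; 36 bits remain
Read 2: bits[4:12] width=8 -> value=178 (bin 10110010); offset now 12 = byte 1 bit 4; 28 bits remain
Read 3: bits[12:23] width=11 -> value=55 (bin 00000110111); offset now 23 = byte 2 bit 7; 17 bits remain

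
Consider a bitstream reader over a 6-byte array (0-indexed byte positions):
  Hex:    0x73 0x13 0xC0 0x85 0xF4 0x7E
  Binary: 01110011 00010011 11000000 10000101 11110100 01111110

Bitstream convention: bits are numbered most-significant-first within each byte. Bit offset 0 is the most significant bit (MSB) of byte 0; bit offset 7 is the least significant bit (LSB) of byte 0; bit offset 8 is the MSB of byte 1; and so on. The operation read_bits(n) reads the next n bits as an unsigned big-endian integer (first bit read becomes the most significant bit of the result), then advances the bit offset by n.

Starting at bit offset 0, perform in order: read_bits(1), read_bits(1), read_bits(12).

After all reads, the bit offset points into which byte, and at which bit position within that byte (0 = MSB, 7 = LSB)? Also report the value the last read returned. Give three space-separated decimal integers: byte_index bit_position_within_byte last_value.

Answer: 1 6 3268

Derivation:
Read 1: bits[0:1] width=1 -> value=0 (bin 0); offset now 1 = byte 0 bit 1; 47 bits remain
Read 2: bits[1:2] width=1 -> value=1 (bin 1); offset now 2 = byte 0 bit 2; 46 bits remain
Read 3: bits[2:14] width=12 -> value=3268 (bin 110011000100); offset now 14 = byte 1 bit 6; 34 bits remain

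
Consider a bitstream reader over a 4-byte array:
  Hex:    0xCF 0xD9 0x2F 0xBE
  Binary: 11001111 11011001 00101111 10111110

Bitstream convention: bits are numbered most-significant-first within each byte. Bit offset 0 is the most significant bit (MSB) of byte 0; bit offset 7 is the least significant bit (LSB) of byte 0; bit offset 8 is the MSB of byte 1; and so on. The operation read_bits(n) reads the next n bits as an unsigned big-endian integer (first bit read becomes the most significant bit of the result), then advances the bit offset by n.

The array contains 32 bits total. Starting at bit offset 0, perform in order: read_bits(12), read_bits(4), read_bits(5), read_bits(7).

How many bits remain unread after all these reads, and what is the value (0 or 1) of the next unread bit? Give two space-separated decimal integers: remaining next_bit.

Answer: 4 1

Derivation:
Read 1: bits[0:12] width=12 -> value=3325 (bin 110011111101); offset now 12 = byte 1 bit 4; 20 bits remain
Read 2: bits[12:16] width=4 -> value=9 (bin 1001); offset now 16 = byte 2 bit 0; 16 bits remain
Read 3: bits[16:21] width=5 -> value=5 (bin 00101); offset now 21 = byte 2 bit 5; 11 bits remain
Read 4: bits[21:28] width=7 -> value=123 (bin 1111011); offset now 28 = byte 3 bit 4; 4 bits remain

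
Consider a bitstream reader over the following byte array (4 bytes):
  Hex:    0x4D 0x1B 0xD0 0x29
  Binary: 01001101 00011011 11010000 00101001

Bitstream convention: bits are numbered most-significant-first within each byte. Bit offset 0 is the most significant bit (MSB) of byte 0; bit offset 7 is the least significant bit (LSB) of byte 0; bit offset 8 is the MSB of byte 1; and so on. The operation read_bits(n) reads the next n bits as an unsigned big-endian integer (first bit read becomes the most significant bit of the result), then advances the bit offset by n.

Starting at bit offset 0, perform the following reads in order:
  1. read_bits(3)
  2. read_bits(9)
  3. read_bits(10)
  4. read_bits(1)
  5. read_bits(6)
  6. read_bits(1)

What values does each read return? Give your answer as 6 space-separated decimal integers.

Answer: 2 209 756 0 5 0

Derivation:
Read 1: bits[0:3] width=3 -> value=2 (bin 010); offset now 3 = byte 0 bit 3; 29 bits remain
Read 2: bits[3:12] width=9 -> value=209 (bin 011010001); offset now 12 = byte 1 bit 4; 20 bits remain
Read 3: bits[12:22] width=10 -> value=756 (bin 1011110100); offset now 22 = byte 2 bit 6; 10 bits remain
Read 4: bits[22:23] width=1 -> value=0 (bin 0); offset now 23 = byte 2 bit 7; 9 bits remain
Read 5: bits[23:29] width=6 -> value=5 (bin 000101); offset now 29 = byte 3 bit 5; 3 bits remain
Read 6: bits[29:30] width=1 -> value=0 (bin 0); offset now 30 = byte 3 bit 6; 2 bits remain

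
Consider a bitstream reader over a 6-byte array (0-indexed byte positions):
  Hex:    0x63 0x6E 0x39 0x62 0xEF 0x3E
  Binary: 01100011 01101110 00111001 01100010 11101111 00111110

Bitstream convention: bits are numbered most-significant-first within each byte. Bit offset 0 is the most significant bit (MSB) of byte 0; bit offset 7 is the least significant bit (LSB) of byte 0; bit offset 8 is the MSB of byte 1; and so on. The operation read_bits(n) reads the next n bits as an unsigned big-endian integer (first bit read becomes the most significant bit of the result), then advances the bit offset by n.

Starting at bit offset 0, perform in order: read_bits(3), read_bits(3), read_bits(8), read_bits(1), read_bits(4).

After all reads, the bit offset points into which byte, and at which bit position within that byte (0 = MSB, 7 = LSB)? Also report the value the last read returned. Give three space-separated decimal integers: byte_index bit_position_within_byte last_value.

Read 1: bits[0:3] width=3 -> value=3 (bin 011); offset now 3 = byte 0 bit 3; 45 bits remain
Read 2: bits[3:6] width=3 -> value=0 (bin 000); offset now 6 = byte 0 bit 6; 42 bits remain
Read 3: bits[6:14] width=8 -> value=219 (bin 11011011); offset now 14 = byte 1 bit 6; 34 bits remain
Read 4: bits[14:15] width=1 -> value=1 (bin 1); offset now 15 = byte 1 bit 7; 33 bits remain
Read 5: bits[15:19] width=4 -> value=1 (bin 0001); offset now 19 = byte 2 bit 3; 29 bits remain

Answer: 2 3 1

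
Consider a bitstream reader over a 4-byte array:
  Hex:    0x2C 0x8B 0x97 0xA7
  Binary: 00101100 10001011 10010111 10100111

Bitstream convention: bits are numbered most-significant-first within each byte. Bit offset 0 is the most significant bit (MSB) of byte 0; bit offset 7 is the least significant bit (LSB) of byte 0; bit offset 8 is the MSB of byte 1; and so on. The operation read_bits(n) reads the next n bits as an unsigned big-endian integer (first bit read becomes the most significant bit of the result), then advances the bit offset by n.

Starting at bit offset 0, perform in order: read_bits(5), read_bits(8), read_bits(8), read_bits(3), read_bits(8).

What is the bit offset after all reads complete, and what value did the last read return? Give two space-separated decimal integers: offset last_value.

Read 1: bits[0:5] width=5 -> value=5 (bin 00101); offset now 5 = byte 0 bit 5; 27 bits remain
Read 2: bits[5:13] width=8 -> value=145 (bin 10010001); offset now 13 = byte 1 bit 5; 19 bits remain
Read 3: bits[13:21] width=8 -> value=114 (bin 01110010); offset now 21 = byte 2 bit 5; 11 bits remain
Read 4: bits[21:24] width=3 -> value=7 (bin 111); offset now 24 = byte 3 bit 0; 8 bits remain
Read 5: bits[24:32] width=8 -> value=167 (bin 10100111); offset now 32 = byte 4 bit 0; 0 bits remain

Answer: 32 167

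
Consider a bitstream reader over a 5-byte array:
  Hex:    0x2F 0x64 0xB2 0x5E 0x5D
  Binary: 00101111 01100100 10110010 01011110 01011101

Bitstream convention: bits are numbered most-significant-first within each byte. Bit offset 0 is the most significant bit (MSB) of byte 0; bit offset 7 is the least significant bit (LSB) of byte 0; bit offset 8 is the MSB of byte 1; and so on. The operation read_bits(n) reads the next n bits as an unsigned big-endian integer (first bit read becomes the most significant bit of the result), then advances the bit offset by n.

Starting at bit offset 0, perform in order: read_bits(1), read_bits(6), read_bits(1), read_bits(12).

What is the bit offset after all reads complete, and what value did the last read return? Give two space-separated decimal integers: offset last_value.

Answer: 20 1611

Derivation:
Read 1: bits[0:1] width=1 -> value=0 (bin 0); offset now 1 = byte 0 bit 1; 39 bits remain
Read 2: bits[1:7] width=6 -> value=23 (bin 010111); offset now 7 = byte 0 bit 7; 33 bits remain
Read 3: bits[7:8] width=1 -> value=1 (bin 1); offset now 8 = byte 1 bit 0; 32 bits remain
Read 4: bits[8:20] width=12 -> value=1611 (bin 011001001011); offset now 20 = byte 2 bit 4; 20 bits remain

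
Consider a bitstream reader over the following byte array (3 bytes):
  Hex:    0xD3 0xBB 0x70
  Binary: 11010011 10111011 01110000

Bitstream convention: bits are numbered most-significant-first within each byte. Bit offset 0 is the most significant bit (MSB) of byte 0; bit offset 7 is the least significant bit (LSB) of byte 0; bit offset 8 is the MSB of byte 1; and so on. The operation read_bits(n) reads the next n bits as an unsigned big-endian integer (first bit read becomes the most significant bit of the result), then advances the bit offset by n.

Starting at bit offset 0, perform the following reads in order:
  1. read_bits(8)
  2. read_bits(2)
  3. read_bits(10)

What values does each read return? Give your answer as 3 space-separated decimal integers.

Answer: 211 2 951

Derivation:
Read 1: bits[0:8] width=8 -> value=211 (bin 11010011); offset now 8 = byte 1 bit 0; 16 bits remain
Read 2: bits[8:10] width=2 -> value=2 (bin 10); offset now 10 = byte 1 bit 2; 14 bits remain
Read 3: bits[10:20] width=10 -> value=951 (bin 1110110111); offset now 20 = byte 2 bit 4; 4 bits remain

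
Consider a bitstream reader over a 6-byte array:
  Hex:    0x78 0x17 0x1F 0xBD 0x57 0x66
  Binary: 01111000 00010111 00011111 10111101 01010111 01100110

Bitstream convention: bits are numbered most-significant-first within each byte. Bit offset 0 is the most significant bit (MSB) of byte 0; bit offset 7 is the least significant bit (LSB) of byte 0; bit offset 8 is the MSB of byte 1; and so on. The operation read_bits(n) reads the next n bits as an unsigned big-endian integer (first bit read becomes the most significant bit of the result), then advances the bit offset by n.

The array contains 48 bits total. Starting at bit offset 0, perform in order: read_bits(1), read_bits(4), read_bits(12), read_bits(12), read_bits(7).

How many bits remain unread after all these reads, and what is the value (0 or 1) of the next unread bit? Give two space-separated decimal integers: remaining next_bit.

Read 1: bits[0:1] width=1 -> value=0 (bin 0); offset now 1 = byte 0 bit 1; 47 bits remain
Read 2: bits[1:5] width=4 -> value=15 (bin 1111); offset now 5 = byte 0 bit 5; 43 bits remain
Read 3: bits[5:17] width=12 -> value=46 (bin 000000101110); offset now 17 = byte 2 bit 1; 31 bits remain
Read 4: bits[17:29] width=12 -> value=1015 (bin 001111110111); offset now 29 = byte 3 bit 5; 19 bits remain
Read 5: bits[29:36] width=7 -> value=85 (bin 1010101); offset now 36 = byte 4 bit 4; 12 bits remain

Answer: 12 0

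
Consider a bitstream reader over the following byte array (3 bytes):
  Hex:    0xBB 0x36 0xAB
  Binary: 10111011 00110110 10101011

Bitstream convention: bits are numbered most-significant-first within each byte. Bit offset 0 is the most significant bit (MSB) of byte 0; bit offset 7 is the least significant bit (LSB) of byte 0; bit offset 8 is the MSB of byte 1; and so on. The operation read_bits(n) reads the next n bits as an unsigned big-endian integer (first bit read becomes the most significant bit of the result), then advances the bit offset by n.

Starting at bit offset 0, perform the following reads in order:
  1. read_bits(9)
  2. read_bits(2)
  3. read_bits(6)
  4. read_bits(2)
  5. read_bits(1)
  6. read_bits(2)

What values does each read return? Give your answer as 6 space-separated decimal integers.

Answer: 374 1 45 1 0 2

Derivation:
Read 1: bits[0:9] width=9 -> value=374 (bin 101110110); offset now 9 = byte 1 bit 1; 15 bits remain
Read 2: bits[9:11] width=2 -> value=1 (bin 01); offset now 11 = byte 1 bit 3; 13 bits remain
Read 3: bits[11:17] width=6 -> value=45 (bin 101101); offset now 17 = byte 2 bit 1; 7 bits remain
Read 4: bits[17:19] width=2 -> value=1 (bin 01); offset now 19 = byte 2 bit 3; 5 bits remain
Read 5: bits[19:20] width=1 -> value=0 (bin 0); offset now 20 = byte 2 bit 4; 4 bits remain
Read 6: bits[20:22] width=2 -> value=2 (bin 10); offset now 22 = byte 2 bit 6; 2 bits remain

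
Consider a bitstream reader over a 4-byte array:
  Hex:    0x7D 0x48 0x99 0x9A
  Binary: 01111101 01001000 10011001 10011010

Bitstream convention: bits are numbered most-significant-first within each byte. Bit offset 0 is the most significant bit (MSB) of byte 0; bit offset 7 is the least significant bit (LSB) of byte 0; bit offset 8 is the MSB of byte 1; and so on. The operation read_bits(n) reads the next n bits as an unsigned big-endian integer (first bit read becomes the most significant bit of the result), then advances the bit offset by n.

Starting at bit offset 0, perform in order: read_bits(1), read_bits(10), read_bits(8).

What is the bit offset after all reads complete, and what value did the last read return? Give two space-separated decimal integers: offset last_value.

Read 1: bits[0:1] width=1 -> value=0 (bin 0); offset now 1 = byte 0 bit 1; 31 bits remain
Read 2: bits[1:11] width=10 -> value=1002 (bin 1111101010); offset now 11 = byte 1 bit 3; 21 bits remain
Read 3: bits[11:19] width=8 -> value=68 (bin 01000100); offset now 19 = byte 2 bit 3; 13 bits remain

Answer: 19 68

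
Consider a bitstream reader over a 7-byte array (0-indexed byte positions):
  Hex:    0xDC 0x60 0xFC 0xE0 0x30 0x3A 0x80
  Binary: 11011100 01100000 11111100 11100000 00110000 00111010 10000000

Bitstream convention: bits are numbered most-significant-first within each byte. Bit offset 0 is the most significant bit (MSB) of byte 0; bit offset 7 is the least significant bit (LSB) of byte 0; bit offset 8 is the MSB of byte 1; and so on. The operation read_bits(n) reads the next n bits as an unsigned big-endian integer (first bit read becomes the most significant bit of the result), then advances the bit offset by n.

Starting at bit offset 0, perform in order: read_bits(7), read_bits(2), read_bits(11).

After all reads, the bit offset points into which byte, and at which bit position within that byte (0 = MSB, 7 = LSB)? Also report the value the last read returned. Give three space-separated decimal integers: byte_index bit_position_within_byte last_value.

Answer: 2 4 1551

Derivation:
Read 1: bits[0:7] width=7 -> value=110 (bin 1101110); offset now 7 = byte 0 bit 7; 49 bits remain
Read 2: bits[7:9] width=2 -> value=0 (bin 00); offset now 9 = byte 1 bit 1; 47 bits remain
Read 3: bits[9:20] width=11 -> value=1551 (bin 11000001111); offset now 20 = byte 2 bit 4; 36 bits remain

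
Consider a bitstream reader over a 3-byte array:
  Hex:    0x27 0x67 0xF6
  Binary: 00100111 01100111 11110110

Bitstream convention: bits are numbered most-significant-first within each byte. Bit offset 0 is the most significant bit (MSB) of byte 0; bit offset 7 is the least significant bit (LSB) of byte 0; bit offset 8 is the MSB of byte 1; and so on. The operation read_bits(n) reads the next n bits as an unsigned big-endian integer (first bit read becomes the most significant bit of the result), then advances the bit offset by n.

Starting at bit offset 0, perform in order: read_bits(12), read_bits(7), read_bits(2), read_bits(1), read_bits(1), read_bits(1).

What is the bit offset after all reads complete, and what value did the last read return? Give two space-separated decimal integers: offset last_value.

Read 1: bits[0:12] width=12 -> value=630 (bin 001001110110); offset now 12 = byte 1 bit 4; 12 bits remain
Read 2: bits[12:19] width=7 -> value=63 (bin 0111111); offset now 19 = byte 2 bit 3; 5 bits remain
Read 3: bits[19:21] width=2 -> value=2 (bin 10); offset now 21 = byte 2 bit 5; 3 bits remain
Read 4: bits[21:22] width=1 -> value=1 (bin 1); offset now 22 = byte 2 bit 6; 2 bits remain
Read 5: bits[22:23] width=1 -> value=1 (bin 1); offset now 23 = byte 2 bit 7; 1 bits remain
Read 6: bits[23:24] width=1 -> value=0 (bin 0); offset now 24 = byte 3 bit 0; 0 bits remain

Answer: 24 0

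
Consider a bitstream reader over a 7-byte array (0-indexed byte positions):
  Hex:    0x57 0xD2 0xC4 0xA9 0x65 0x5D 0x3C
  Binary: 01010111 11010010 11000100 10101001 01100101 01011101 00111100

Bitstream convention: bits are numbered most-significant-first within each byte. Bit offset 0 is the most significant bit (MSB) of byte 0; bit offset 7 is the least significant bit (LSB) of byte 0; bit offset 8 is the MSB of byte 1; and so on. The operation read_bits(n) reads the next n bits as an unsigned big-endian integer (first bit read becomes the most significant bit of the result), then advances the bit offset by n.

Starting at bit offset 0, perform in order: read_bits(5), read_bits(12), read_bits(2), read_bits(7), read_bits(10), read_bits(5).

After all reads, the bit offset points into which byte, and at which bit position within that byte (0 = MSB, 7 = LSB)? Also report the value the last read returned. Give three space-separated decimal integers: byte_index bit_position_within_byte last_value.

Answer: 5 1 10

Derivation:
Read 1: bits[0:5] width=5 -> value=10 (bin 01010); offset now 5 = byte 0 bit 5; 51 bits remain
Read 2: bits[5:17] width=12 -> value=4005 (bin 111110100101); offset now 17 = byte 2 bit 1; 39 bits remain
Read 3: bits[17:19] width=2 -> value=2 (bin 10); offset now 19 = byte 2 bit 3; 37 bits remain
Read 4: bits[19:26] width=7 -> value=18 (bin 0010010); offset now 26 = byte 3 bit 2; 30 bits remain
Read 5: bits[26:36] width=10 -> value=662 (bin 1010010110); offset now 36 = byte 4 bit 4; 20 bits remain
Read 6: bits[36:41] width=5 -> value=10 (bin 01010); offset now 41 = byte 5 bit 1; 15 bits remain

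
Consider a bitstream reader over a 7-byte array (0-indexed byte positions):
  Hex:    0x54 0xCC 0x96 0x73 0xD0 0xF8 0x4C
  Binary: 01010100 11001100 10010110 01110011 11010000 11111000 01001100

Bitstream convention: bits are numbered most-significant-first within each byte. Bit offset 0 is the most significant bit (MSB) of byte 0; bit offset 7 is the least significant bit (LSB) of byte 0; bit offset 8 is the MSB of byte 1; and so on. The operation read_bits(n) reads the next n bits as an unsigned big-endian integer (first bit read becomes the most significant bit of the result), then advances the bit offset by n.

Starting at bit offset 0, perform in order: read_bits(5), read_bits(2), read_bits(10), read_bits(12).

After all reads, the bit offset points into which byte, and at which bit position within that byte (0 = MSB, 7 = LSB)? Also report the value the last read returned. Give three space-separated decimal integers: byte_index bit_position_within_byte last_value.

Read 1: bits[0:5] width=5 -> value=10 (bin 01010); offset now 5 = byte 0 bit 5; 51 bits remain
Read 2: bits[5:7] width=2 -> value=2 (bin 10); offset now 7 = byte 0 bit 7; 49 bits remain
Read 3: bits[7:17] width=10 -> value=409 (bin 0110011001); offset now 17 = byte 2 bit 1; 39 bits remain
Read 4: bits[17:29] width=12 -> value=718 (bin 001011001110); offset now 29 = byte 3 bit 5; 27 bits remain

Answer: 3 5 718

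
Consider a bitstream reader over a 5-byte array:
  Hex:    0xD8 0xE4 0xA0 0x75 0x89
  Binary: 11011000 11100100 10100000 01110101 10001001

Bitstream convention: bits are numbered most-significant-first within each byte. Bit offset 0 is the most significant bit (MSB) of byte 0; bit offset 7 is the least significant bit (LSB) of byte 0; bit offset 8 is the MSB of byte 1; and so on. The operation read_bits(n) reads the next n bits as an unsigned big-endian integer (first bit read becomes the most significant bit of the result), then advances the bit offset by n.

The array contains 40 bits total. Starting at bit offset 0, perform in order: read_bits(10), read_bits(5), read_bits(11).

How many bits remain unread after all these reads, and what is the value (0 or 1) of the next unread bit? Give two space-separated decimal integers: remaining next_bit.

Read 1: bits[0:10] width=10 -> value=867 (bin 1101100011); offset now 10 = byte 1 bit 2; 30 bits remain
Read 2: bits[10:15] width=5 -> value=18 (bin 10010); offset now 15 = byte 1 bit 7; 25 bits remain
Read 3: bits[15:26] width=11 -> value=641 (bin 01010000001); offset now 26 = byte 3 bit 2; 14 bits remain

Answer: 14 1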